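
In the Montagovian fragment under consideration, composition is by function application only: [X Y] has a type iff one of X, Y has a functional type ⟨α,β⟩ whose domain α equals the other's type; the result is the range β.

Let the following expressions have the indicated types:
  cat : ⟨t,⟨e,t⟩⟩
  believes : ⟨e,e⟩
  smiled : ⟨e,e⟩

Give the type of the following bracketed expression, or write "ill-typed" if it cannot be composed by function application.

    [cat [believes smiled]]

ill-typed

At [believes smiled]: neither ⟨e,e⟩ nor ⟨e,e⟩ can take the other as argument; the node is ill-typed.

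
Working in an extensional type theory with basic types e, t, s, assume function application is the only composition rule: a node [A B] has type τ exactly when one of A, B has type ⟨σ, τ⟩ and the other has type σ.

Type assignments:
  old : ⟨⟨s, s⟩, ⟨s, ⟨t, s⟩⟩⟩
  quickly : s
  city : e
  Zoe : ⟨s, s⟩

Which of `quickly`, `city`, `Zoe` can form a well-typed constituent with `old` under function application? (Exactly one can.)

quickly : s — neither side's domain matches the other.
city : e — neither side's domain matches the other.
Zoe — combines: old : ⟨⟨s, s⟩, ⟨s, ⟨t, s⟩⟩⟩ takes Zoe : ⟨s, s⟩ as argument, giving ⟨s, ⟨t, s⟩⟩.

Zoe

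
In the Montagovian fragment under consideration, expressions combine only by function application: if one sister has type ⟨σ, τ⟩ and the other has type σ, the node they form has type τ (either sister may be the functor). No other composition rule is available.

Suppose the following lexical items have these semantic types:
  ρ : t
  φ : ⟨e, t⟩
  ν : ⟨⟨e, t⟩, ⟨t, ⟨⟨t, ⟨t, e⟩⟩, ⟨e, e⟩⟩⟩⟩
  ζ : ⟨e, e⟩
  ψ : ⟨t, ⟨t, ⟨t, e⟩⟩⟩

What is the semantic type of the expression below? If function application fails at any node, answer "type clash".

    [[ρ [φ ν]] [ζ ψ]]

type clash

At [φ ν], ν : ⟨⟨e, t⟩, ⟨t, ⟨⟨t, ⟨t, e⟩⟩, ⟨e, e⟩⟩⟩⟩ takes φ : ⟨e, t⟩, giving ⟨t, ⟨⟨t, ⟨t, e⟩⟩, ⟨e, e⟩⟩⟩.
At [ρ [φ ν]], [φ ν] : ⟨t, ⟨⟨t, ⟨t, e⟩⟩, ⟨e, e⟩⟩⟩ takes ρ : t, giving ⟨⟨t, ⟨t, e⟩⟩, ⟨e, e⟩⟩.
[ζ ψ]: ⟨e, e⟩ and ⟨t, ⟨t, ⟨t, e⟩⟩⟩ cannot combine by function application — type clash.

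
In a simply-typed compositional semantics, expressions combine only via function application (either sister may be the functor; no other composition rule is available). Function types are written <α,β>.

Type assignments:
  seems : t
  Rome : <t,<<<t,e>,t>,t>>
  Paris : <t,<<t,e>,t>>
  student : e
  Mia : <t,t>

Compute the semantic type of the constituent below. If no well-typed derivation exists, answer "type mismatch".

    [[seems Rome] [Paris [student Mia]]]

type mismatch

At [seems Rome], Rome : <t,<<<t,e>,t>,t>> takes seems : t, giving <<<t,e>,t>,t>.
[student Mia]: e and <t,t> cannot combine by function application — type clash.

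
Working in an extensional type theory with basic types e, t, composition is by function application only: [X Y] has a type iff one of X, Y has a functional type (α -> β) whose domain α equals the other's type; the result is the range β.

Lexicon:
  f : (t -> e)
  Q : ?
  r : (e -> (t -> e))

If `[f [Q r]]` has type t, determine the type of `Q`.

[f [Q r]] is required to be t. f : (t -> e) cannot yield t as functor, so [Q r] : ((t -> e) -> t).
[Q r] is required to be ((t -> e) -> t). r : (e -> (t -> e)) cannot yield ((t -> e) -> t) as functor, so Q : ((e -> (t -> e)) -> ((t -> e) -> t)).

((e -> (t -> e)) -> ((t -> e) -> t))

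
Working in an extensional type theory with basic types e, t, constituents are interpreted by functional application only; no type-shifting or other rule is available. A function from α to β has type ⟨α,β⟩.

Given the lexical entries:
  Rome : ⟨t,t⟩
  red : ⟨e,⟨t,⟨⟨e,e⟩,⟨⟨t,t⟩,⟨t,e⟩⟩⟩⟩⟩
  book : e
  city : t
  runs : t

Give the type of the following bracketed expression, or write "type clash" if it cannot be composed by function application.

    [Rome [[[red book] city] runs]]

type clash

[red book]: red is ⟨e,⟨t,⟨⟨e,e⟩,⟨⟨t,t⟩,⟨t,e⟩⟩⟩⟩⟩, book is e; result ⟨t,⟨⟨e,e⟩,⟨⟨t,t⟩,⟨t,e⟩⟩⟩⟩.
[[red book] city]: [red book] is ⟨t,⟨⟨e,e⟩,⟨⟨t,t⟩,⟨t,e⟩⟩⟩⟩, city is t; result ⟨⟨e,e⟩,⟨⟨t,t⟩,⟨t,e⟩⟩⟩.
[[[red book] city] runs]: ⟨⟨e,e⟩,⟨⟨t,t⟩,⟨t,e⟩⟩⟩ with t — neither is a function whose domain matches the other; composition fails here.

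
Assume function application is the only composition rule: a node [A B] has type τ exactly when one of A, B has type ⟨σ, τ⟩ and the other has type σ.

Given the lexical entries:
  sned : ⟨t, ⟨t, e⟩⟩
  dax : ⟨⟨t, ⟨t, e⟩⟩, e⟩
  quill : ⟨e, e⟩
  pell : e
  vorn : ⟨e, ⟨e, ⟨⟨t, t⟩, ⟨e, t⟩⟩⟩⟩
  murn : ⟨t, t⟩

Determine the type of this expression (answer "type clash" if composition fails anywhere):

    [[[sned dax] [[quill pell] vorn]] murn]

⟨e, t⟩

[sned dax]: ⟨⟨t, ⟨t, e⟩⟩, e⟩ applied to ⟨t, ⟨t, e⟩⟩ yields e.
[quill pell]: ⟨e, e⟩ applied to e yields e.
[[quill pell] vorn]: ⟨e, ⟨e, ⟨⟨t, t⟩, ⟨e, t⟩⟩⟩⟩ applied to e yields ⟨e, ⟨⟨t, t⟩, ⟨e, t⟩⟩⟩.
[[sned dax] [[quill pell] vorn]]: ⟨e, ⟨⟨t, t⟩, ⟨e, t⟩⟩⟩ applied to e yields ⟨⟨t, t⟩, ⟨e, t⟩⟩.
[[[sned dax] [[quill pell] vorn]] murn]: ⟨⟨t, t⟩, ⟨e, t⟩⟩ applied to ⟨t, t⟩ yields ⟨e, t⟩.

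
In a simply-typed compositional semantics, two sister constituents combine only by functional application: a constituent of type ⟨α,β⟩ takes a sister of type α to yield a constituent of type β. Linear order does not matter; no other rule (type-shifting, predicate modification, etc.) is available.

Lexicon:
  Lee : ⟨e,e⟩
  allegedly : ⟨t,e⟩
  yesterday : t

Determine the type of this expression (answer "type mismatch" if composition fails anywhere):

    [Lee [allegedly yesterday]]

e

[allegedly yesterday] — allegedly of type ⟨t,e⟩ combines with yesterday of type t: type e.
[Lee [allegedly yesterday]] — Lee of type ⟨e,e⟩ combines with [allegedly yesterday] of type e: type e.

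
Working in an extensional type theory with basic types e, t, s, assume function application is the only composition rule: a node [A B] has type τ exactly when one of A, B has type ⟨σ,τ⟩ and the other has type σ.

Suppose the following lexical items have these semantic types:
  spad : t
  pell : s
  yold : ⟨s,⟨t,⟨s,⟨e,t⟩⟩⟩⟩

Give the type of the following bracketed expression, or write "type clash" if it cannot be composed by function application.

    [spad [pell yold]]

[pell yold]: functor yold : ⟨s,⟨t,⟨s,⟨e,t⟩⟩⟩⟩, argument pell : s; result ⟨t,⟨s,⟨e,t⟩⟩⟩.
[spad [pell yold]]: functor [pell yold] : ⟨t,⟨s,⟨e,t⟩⟩⟩, argument spad : t; result ⟨s,⟨e,t⟩⟩.

⟨s,⟨e,t⟩⟩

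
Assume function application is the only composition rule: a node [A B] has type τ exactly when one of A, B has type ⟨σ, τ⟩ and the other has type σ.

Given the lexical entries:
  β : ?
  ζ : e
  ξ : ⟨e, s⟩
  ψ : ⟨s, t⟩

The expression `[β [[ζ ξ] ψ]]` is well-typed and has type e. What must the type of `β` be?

⟨t, e⟩

[β [[ζ ξ] ψ]] must have type e. The sister [[ζ ξ] ψ] has type t; that is not a function onto e, so β must be the functor, of type ⟨t, e⟩.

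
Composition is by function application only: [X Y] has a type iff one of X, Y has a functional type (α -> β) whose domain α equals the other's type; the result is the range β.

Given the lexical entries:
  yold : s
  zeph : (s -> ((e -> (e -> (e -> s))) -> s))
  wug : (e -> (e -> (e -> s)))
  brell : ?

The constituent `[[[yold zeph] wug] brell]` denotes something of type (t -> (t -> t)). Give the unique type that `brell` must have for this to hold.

(s -> (t -> (t -> t)))

At [[[yold zeph] wug] brell] (required: (t -> (t -> t))): [[yold zeph] wug] is s, which is not a function with range (t -> (t -> t)); hence brell is the functor — type (s -> (t -> (t -> t))).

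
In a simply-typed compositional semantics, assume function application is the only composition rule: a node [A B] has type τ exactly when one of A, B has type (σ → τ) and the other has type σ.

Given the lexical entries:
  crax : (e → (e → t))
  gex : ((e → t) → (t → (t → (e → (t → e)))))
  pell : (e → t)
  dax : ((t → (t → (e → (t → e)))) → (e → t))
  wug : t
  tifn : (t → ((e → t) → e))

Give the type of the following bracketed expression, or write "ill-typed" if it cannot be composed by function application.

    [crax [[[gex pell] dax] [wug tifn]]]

(e → t)

[gex pell]: gex is ((e → t) → (t → (t → (e → (t → e))))), pell is (e → t); result (t → (t → (e → (t → e)))).
[[gex pell] dax]: dax is ((t → (t → (e → (t → e)))) → (e → t)), [gex pell] is (t → (t → (e → (t → e)))); result (e → t).
[wug tifn]: tifn is (t → ((e → t) → e)), wug is t; result ((e → t) → e).
[[[gex pell] dax] [wug tifn]]: [wug tifn] is ((e → t) → e), [[gex pell] dax] is (e → t); result e.
[crax [[[gex pell] dax] [wug tifn]]]: crax is (e → (e → t)), [[[gex pell] dax] [wug tifn]] is e; result (e → t).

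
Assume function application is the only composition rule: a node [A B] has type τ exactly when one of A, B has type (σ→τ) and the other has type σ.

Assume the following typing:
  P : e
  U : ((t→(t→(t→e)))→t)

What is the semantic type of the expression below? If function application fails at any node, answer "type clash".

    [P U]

[P U]: e with ((t→(t→(t→e)))→t) — neither is a function whose domain matches the other; composition fails here.

type clash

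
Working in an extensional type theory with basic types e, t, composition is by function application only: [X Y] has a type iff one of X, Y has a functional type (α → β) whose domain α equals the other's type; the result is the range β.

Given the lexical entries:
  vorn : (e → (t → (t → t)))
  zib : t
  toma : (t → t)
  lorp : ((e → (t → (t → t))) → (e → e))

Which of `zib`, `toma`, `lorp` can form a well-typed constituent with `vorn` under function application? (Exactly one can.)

zib : t — no; vorn wants e, and zib wants nothing (atomic).
toma : (t → t) — no; vorn wants e, and toma wants t.
lorp — combines: lorp : ((e → (t → (t → t))) → (e → e)) takes vorn : (e → (t → (t → t))) as argument, giving (e → e).

lorp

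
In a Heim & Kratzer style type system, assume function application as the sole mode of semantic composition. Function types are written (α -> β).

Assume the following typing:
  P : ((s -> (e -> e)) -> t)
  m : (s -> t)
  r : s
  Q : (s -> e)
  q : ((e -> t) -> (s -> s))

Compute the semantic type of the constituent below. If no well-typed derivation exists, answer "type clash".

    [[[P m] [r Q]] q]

[P m]: ((s -> (e -> e)) -> t) with (s -> t) — neither is a function whose domain matches the other; composition fails here.

type clash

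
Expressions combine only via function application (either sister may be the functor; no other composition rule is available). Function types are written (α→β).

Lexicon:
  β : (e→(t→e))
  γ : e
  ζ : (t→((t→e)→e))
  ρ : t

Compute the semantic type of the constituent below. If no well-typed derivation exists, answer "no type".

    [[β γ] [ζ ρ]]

e

[β γ]: β is (e→(t→e)), γ is e; result (t→e).
[ζ ρ]: ζ is (t→((t→e)→e)), ρ is t; result ((t→e)→e).
[[β γ] [ζ ρ]]: [ζ ρ] is ((t→e)→e), [β γ] is (t→e); result e.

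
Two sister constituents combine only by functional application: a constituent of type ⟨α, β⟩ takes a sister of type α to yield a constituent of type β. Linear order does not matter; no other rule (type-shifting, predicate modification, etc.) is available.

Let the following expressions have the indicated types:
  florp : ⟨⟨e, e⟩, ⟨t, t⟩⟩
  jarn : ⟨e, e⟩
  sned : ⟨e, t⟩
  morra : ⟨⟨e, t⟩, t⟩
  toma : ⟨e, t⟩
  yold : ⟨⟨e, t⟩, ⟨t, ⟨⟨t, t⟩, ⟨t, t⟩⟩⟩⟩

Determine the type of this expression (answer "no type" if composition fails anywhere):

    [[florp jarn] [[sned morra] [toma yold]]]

[florp jarn]: ⟨⟨e, e⟩, ⟨t, t⟩⟩ applied to ⟨e, e⟩ yields ⟨t, t⟩.
[sned morra]: ⟨⟨e, t⟩, t⟩ applied to ⟨e, t⟩ yields t.
[toma yold]: ⟨⟨e, t⟩, ⟨t, ⟨⟨t, t⟩, ⟨t, t⟩⟩⟩⟩ applied to ⟨e, t⟩ yields ⟨t, ⟨⟨t, t⟩, ⟨t, t⟩⟩⟩.
[[sned morra] [toma yold]]: ⟨t, ⟨⟨t, t⟩, ⟨t, t⟩⟩⟩ applied to t yields ⟨⟨t, t⟩, ⟨t, t⟩⟩.
[[florp jarn] [[sned morra] [toma yold]]]: ⟨⟨t, t⟩, ⟨t, t⟩⟩ applied to ⟨t, t⟩ yields ⟨t, t⟩.

⟨t, t⟩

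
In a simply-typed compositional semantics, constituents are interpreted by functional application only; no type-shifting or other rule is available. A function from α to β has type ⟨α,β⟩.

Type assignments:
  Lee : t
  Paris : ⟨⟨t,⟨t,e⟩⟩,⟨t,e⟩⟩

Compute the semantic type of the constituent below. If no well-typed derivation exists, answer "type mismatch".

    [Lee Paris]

At [Lee Paris]: neither t nor ⟨⟨t,⟨t,e⟩⟩,⟨t,e⟩⟩ can take the other as argument; the node is ill-typed.

type mismatch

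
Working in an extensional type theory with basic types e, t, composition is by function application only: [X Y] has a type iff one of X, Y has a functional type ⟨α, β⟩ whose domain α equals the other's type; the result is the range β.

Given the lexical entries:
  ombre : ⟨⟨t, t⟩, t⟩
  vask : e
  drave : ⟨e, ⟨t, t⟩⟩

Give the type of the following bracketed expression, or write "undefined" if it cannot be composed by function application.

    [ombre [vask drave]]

[vask drave]: ⟨e, ⟨t, t⟩⟩ applied to e yields ⟨t, t⟩.
[ombre [vask drave]]: ⟨⟨t, t⟩, t⟩ applied to ⟨t, t⟩ yields t.

t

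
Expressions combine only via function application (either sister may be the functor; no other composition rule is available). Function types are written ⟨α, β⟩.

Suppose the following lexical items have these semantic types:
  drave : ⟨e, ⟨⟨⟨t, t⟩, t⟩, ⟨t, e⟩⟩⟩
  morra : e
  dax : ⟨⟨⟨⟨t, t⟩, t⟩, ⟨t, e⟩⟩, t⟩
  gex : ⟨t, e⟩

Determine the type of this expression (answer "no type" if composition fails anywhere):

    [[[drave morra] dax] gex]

e

At [drave morra], drave : ⟨e, ⟨⟨⟨t, t⟩, t⟩, ⟨t, e⟩⟩⟩ takes morra : e, giving ⟨⟨⟨t, t⟩, t⟩, ⟨t, e⟩⟩.
At [[drave morra] dax], dax : ⟨⟨⟨⟨t, t⟩, t⟩, ⟨t, e⟩⟩, t⟩ takes [drave morra] : ⟨⟨⟨t, t⟩, t⟩, ⟨t, e⟩⟩, giving t.
At [[[drave morra] dax] gex], gex : ⟨t, e⟩ takes [[drave morra] dax] : t, giving e.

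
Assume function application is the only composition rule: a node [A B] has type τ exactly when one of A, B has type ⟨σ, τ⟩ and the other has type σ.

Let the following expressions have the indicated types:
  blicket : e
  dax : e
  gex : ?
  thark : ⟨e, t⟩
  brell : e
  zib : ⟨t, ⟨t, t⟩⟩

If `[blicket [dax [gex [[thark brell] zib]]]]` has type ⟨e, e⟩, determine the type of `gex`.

⟨⟨t, t⟩, ⟨e, ⟨e, ⟨e, e⟩⟩⟩⟩

[blicket [dax [gex [[thark brell] zib]]]] must have type ⟨e, e⟩. The sister blicket has type e; that is not a function onto ⟨e, e⟩, so [dax [gex [[thark brell] zib]]] must be the functor, of type ⟨e, ⟨e, e⟩⟩.
[dax [gex [[thark brell] zib]]] must have type ⟨e, ⟨e, e⟩⟩. The sister dax has type e; that is not a function onto ⟨e, ⟨e, e⟩⟩, so [gex [[thark brell] zib]] must be the functor, of type ⟨e, ⟨e, ⟨e, e⟩⟩⟩.
[gex [[thark brell] zib]] must have type ⟨e, ⟨e, ⟨e, e⟩⟩⟩. The sister [[thark brell] zib] has type ⟨t, t⟩; that is not a function onto ⟨e, ⟨e, ⟨e, e⟩⟩⟩, so gex must be the functor, of type ⟨⟨t, t⟩, ⟨e, ⟨e, ⟨e, e⟩⟩⟩⟩.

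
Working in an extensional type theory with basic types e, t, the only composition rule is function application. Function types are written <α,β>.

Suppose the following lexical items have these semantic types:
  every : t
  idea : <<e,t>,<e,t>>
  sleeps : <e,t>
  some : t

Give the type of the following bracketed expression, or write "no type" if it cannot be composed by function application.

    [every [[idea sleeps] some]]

no type

[idea sleeps] — idea of type <<e,t>,<e,t>> combines with sleeps of type <e,t>: type <e,t>.
At [[idea sleeps] some]: neither <e,t> nor t can take the other as argument; the node is ill-typed.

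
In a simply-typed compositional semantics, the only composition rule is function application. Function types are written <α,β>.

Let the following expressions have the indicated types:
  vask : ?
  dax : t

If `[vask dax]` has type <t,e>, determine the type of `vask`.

<t,<t,e>>

At [vask dax] (required: <t,e>): dax is t, which is not a function with range <t,e>; hence vask is the functor — type <t,<t,e>>.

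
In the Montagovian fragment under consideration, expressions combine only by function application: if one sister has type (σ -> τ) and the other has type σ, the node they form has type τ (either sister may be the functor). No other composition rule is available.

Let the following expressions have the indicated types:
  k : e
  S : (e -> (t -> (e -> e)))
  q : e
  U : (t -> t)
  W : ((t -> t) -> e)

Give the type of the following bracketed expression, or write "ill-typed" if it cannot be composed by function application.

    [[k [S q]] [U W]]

[S q]: functor S : (e -> (t -> (e -> e))), argument q : e; result (t -> (e -> e)).
[k [S q]]: e and (t -> (e -> e)) cannot combine by function application — type clash.

ill-typed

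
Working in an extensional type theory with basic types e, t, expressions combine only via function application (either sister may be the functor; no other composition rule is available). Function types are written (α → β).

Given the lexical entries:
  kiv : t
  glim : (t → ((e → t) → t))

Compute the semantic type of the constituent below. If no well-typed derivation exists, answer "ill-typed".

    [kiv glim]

((e → t) → t)

[kiv glim] — glim of type (t → ((e → t) → t)) combines with kiv of type t: type ((e → t) → t).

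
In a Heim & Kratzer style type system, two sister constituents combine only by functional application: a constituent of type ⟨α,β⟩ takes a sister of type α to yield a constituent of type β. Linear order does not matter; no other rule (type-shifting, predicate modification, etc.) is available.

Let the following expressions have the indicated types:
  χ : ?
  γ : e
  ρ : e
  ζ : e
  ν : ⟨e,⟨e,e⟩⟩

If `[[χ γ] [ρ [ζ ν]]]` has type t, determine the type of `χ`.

⟨e,⟨e,t⟩⟩

At [[χ γ] [ρ [ζ ν]]] (required: t): [ρ [ζ ν]] is e, which is not a function with range t; hence [χ γ] is the functor — type ⟨e,t⟩.
At [χ γ] (required: ⟨e,t⟩): γ is e, which is not a function with range ⟨e,t⟩; hence χ is the functor — type ⟨e,⟨e,t⟩⟩.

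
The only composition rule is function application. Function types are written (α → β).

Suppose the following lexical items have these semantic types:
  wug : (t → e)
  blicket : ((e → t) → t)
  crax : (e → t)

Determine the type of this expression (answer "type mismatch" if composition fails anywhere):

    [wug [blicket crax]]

e

[blicket crax] — blicket of type ((e → t) → t) combines with crax of type (e → t): type t.
[wug [blicket crax]] — wug of type (t → e) combines with [blicket crax] of type t: type e.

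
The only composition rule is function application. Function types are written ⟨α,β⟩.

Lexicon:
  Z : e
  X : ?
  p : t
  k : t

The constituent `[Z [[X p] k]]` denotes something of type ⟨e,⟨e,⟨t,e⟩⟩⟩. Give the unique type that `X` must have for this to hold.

[Z [[X p] k]] is required to be ⟨e,⟨e,⟨t,e⟩⟩⟩. Z : e cannot yield ⟨e,⟨e,⟨t,e⟩⟩⟩ as functor, so [[X p] k] : ⟨e,⟨e,⟨e,⟨t,e⟩⟩⟩⟩.
[[X p] k] is required to be ⟨e,⟨e,⟨e,⟨t,e⟩⟩⟩⟩. k : t cannot yield ⟨e,⟨e,⟨e,⟨t,e⟩⟩⟩⟩ as functor, so [X p] : ⟨t,⟨e,⟨e,⟨e,⟨t,e⟩⟩⟩⟩⟩.
[X p] is required to be ⟨t,⟨e,⟨e,⟨e,⟨t,e⟩⟩⟩⟩⟩. p : t cannot yield ⟨t,⟨e,⟨e,⟨e,⟨t,e⟩⟩⟩⟩⟩ as functor, so X : ⟨t,⟨t,⟨e,⟨e,⟨e,⟨t,e⟩⟩⟩⟩⟩⟩.

⟨t,⟨t,⟨e,⟨e,⟨e,⟨t,e⟩⟩⟩⟩⟩⟩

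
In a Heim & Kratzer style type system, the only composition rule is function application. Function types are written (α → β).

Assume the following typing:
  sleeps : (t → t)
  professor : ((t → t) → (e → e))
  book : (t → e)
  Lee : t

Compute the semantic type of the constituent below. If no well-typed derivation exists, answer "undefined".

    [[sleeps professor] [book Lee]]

e

[sleeps professor]: professor is ((t → t) → (e → e)), sleeps is (t → t); result (e → e).
[book Lee]: book is (t → e), Lee is t; result e.
[[sleeps professor] [book Lee]]: [sleeps professor] is (e → e), [book Lee] is e; result e.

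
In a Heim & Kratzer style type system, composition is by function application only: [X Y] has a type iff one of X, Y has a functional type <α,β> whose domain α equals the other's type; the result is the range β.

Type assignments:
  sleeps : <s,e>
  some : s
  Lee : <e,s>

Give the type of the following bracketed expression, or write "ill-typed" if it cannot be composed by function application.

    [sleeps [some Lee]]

At [some Lee]: neither s nor <e,s> can take the other as argument; the node is ill-typed.

ill-typed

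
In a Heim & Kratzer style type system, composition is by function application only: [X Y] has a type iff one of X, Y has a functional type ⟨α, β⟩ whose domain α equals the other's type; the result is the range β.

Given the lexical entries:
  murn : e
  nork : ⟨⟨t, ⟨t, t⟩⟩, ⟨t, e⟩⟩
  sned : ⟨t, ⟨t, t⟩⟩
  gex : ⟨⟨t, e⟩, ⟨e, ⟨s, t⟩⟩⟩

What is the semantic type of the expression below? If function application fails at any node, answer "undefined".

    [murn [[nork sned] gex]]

[nork sned]: ⟨⟨t, ⟨t, t⟩⟩, ⟨t, e⟩⟩ applied to ⟨t, ⟨t, t⟩⟩ yields ⟨t, e⟩.
[[nork sned] gex]: ⟨⟨t, e⟩, ⟨e, ⟨s, t⟩⟩⟩ applied to ⟨t, e⟩ yields ⟨e, ⟨s, t⟩⟩.
[murn [[nork sned] gex]]: ⟨e, ⟨s, t⟩⟩ applied to e yields ⟨s, t⟩.

⟨s, t⟩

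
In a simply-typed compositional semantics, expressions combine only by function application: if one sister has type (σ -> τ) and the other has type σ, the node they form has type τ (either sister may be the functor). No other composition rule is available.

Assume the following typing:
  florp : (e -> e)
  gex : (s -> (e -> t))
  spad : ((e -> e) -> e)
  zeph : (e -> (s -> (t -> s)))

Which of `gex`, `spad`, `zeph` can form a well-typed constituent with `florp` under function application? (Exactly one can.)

gex : (s -> (e -> t)) — no; florp wants e, and gex wants s.
spad — combines: spad : ((e -> e) -> e) takes florp : (e -> e) as argument, giving e.
zeph : (e -> (s -> (t -> s))) — no; florp wants e, and zeph wants e.

spad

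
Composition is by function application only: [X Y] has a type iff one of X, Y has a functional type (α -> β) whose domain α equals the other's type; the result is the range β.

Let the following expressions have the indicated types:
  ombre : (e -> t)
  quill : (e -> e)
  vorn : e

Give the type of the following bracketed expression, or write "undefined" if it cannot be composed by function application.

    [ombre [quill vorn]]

[quill vorn] — quill of type (e -> e) combines with vorn of type e: type e.
[ombre [quill vorn]] — ombre of type (e -> t) combines with [quill vorn] of type e: type t.

t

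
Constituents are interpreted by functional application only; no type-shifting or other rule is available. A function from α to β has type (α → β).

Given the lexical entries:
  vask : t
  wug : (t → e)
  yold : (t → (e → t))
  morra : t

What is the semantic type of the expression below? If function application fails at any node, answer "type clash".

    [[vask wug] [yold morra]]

[vask wug] — wug of type (t → e) combines with vask of type t: type e.
[yold morra] — yold of type (t → (e → t)) combines with morra of type t: type (e → t).
[[vask wug] [yold morra]] — [yold morra] of type (e → t) combines with [vask wug] of type e: type t.

t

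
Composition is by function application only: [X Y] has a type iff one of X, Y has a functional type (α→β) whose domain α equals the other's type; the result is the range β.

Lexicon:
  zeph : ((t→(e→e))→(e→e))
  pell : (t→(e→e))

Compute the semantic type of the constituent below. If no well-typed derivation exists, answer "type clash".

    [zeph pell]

[zeph pell]: ((t→(e→e))→(e→e)) applied to (t→(e→e)) yields (e→e).

(e→e)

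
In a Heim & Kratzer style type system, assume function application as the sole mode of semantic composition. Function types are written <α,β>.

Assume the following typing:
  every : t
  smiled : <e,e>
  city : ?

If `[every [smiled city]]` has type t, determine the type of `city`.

[every [smiled city]] is required to be t. every : t cannot yield t as functor, so [smiled city] : <t,t>.
[smiled city] is required to be <t,t>. smiled : <e,e> cannot yield <t,t> as functor, so city : <<e,e>,<t,t>>.

<<e,e>,<t,t>>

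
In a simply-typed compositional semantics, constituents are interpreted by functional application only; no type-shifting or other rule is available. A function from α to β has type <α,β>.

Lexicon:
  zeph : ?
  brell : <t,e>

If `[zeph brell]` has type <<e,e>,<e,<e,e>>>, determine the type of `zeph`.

<<t,e>,<<e,e>,<e,<e,e>>>>

[zeph brell] is required to be <<e,e>,<e,<e,e>>>. brell : <t,e> cannot yield <<e,e>,<e,<e,e>>> as functor, so zeph : <<t,e>,<<e,e>,<e,<e,e>>>>.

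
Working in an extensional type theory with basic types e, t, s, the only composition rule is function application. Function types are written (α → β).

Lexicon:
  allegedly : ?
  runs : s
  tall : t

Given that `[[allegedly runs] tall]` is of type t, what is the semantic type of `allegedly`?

[[allegedly runs] tall] must have type t. The sister tall has type t; that is not a function onto t, so [allegedly runs] must be the functor, of type (t → t).
[allegedly runs] must have type (t → t). The sister runs has type s; that is not a function onto (t → t), so allegedly must be the functor, of type (s → (t → t)).

(s → (t → t))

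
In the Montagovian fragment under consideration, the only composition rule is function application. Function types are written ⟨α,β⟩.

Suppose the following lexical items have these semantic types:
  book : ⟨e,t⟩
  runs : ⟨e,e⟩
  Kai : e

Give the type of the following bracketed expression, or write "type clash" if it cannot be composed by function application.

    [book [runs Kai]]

[runs Kai] — runs of type ⟨e,e⟩ combines with Kai of type e: type e.
[book [runs Kai]] — book of type ⟨e,t⟩ combines with [runs Kai] of type e: type t.

t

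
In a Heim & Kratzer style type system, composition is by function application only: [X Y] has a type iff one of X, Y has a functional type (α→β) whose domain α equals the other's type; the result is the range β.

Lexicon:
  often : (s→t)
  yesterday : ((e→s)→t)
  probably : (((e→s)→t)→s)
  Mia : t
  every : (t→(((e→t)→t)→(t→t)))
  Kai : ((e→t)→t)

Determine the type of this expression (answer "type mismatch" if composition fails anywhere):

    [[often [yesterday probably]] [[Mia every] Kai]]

t

[yesterday probably]: functor probably : (((e→s)→t)→s), argument yesterday : ((e→s)→t); result s.
[often [yesterday probably]]: functor often : (s→t), argument [yesterday probably] : s; result t.
[Mia every]: functor every : (t→(((e→t)→t)→(t→t))), argument Mia : t; result (((e→t)→t)→(t→t)).
[[Mia every] Kai]: functor [Mia every] : (((e→t)→t)→(t→t)), argument Kai : ((e→t)→t); result (t→t).
[[often [yesterday probably]] [[Mia every] Kai]]: functor [[Mia every] Kai] : (t→t), argument [often [yesterday probably]] : t; result t.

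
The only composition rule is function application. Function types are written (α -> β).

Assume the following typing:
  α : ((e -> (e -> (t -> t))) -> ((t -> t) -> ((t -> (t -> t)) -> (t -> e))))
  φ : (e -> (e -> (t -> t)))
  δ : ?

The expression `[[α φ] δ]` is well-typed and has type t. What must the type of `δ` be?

[[α φ] δ] must have type t. The sister [α φ] has type ((t -> t) -> ((t -> (t -> t)) -> (t -> e))); that is not a function onto t, so δ must be the functor, of type (((t -> t) -> ((t -> (t -> t)) -> (t -> e))) -> t).

(((t -> t) -> ((t -> (t -> t)) -> (t -> e))) -> t)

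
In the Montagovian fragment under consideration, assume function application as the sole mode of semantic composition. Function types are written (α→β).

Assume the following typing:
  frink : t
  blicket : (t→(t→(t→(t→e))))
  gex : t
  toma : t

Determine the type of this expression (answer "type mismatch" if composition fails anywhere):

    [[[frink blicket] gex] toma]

[frink blicket]: blicket is (t→(t→(t→(t→e)))), frink is t; result (t→(t→(t→e))).
[[frink blicket] gex]: [frink blicket] is (t→(t→(t→e))), gex is t; result (t→(t→e)).
[[[frink blicket] gex] toma]: [[frink blicket] gex] is (t→(t→e)), toma is t; result (t→e).

(t→e)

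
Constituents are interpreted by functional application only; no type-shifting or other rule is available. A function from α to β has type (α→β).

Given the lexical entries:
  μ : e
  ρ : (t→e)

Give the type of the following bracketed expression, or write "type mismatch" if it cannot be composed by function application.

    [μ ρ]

At [μ ρ]: neither e nor (t→e) can take the other as argument; the node is ill-typed.

type mismatch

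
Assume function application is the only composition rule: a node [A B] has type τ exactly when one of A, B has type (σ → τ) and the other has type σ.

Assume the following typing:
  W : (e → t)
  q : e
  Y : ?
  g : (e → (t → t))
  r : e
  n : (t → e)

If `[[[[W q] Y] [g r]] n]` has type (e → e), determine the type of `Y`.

[[[[W q] Y] [g r]] n] is required to be (e → e). n : (t → e) cannot yield (e → e) as functor, so [[[W q] Y] [g r]] : ((t → e) → (e → e)).
[[[W q] Y] [g r]] is required to be ((t → e) → (e → e)). [g r] : (t → t) cannot yield ((t → e) → (e → e)) as functor, so [[W q] Y] : ((t → t) → ((t → e) → (e → e))).
[[W q] Y] is required to be ((t → t) → ((t → e) → (e → e))). [W q] : t cannot yield ((t → t) → ((t → e) → (e → e))) as functor, so Y : (t → ((t → t) → ((t → e) → (e → e)))).

(t → ((t → t) → ((t → e) → (e → e))))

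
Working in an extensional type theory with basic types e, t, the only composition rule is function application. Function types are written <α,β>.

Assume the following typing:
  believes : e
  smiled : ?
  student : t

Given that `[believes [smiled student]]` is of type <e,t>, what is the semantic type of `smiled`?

[believes [smiled student]] must have type <e,t>. The sister believes has type e; that is not a function onto <e,t>, so [smiled student] must be the functor, of type <e,<e,t>>.
[smiled student] must have type <e,<e,t>>. The sister student has type t; that is not a function onto <e,<e,t>>, so smiled must be the functor, of type <t,<e,<e,t>>>.

<t,<e,<e,t>>>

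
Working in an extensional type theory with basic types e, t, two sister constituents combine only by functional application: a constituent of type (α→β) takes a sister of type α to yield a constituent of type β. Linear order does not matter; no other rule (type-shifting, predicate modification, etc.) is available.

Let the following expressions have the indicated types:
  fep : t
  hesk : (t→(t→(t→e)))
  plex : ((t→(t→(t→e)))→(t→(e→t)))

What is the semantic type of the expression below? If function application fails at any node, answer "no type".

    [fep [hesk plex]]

[hesk plex]: plex is ((t→(t→(t→e)))→(t→(e→t))), hesk is (t→(t→(t→e))); result (t→(e→t)).
[fep [hesk plex]]: [hesk plex] is (t→(e→t)), fep is t; result (e→t).

(e→t)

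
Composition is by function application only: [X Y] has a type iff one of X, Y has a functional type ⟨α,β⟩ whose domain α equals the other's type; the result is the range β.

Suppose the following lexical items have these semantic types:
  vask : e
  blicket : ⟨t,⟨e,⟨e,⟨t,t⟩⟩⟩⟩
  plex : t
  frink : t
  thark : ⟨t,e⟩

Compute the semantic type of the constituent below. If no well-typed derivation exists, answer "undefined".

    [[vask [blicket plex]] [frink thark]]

[blicket plex]: blicket is ⟨t,⟨e,⟨e,⟨t,t⟩⟩⟩⟩, plex is t; result ⟨e,⟨e,⟨t,t⟩⟩⟩.
[vask [blicket plex]]: [blicket plex] is ⟨e,⟨e,⟨t,t⟩⟩⟩, vask is e; result ⟨e,⟨t,t⟩⟩.
[frink thark]: thark is ⟨t,e⟩, frink is t; result e.
[[vask [blicket plex]] [frink thark]]: [vask [blicket plex]] is ⟨e,⟨t,t⟩⟩, [frink thark] is e; result ⟨t,t⟩.

⟨t,t⟩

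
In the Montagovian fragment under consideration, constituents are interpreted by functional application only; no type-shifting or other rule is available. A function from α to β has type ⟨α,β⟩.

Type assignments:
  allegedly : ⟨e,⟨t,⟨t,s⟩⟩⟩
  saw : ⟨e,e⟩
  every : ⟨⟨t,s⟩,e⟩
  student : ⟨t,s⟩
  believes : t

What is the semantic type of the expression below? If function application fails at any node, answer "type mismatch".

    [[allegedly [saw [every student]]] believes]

⟨t,s⟩

[every student]: every is ⟨⟨t,s⟩,e⟩, student is ⟨t,s⟩; result e.
[saw [every student]]: saw is ⟨e,e⟩, [every student] is e; result e.
[allegedly [saw [every student]]]: allegedly is ⟨e,⟨t,⟨t,s⟩⟩⟩, [saw [every student]] is e; result ⟨t,⟨t,s⟩⟩.
[[allegedly [saw [every student]]] believes]: [allegedly [saw [every student]]] is ⟨t,⟨t,s⟩⟩, believes is t; result ⟨t,s⟩.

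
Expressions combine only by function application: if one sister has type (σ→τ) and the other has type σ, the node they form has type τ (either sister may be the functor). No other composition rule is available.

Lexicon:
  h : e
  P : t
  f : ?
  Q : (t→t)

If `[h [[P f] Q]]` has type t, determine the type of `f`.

At [h [[P f] Q]] (required: t): h is e, which is not a function with range t; hence [[P f] Q] is the functor — type (e→t).
At [[P f] Q] (required: (e→t)): Q is (t→t), which is not a function with range (e→t); hence [P f] is the functor — type ((t→t)→(e→t)).
At [P f] (required: ((t→t)→(e→t))): P is t, which is not a function with range ((t→t)→(e→t)); hence f is the functor — type (t→((t→t)→(e→t))).

(t→((t→t)→(e→t)))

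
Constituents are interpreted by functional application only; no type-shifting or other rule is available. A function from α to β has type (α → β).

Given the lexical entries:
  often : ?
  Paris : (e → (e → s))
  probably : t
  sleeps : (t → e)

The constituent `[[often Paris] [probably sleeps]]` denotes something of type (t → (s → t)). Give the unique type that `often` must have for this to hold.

((e → (e → s)) → (e → (t → (s → t))))

[[often Paris] [probably sleeps]] is required to be (t → (s → t)). [probably sleeps] : e cannot yield (t → (s → t)) as functor, so [often Paris] : (e → (t → (s → t))).
[often Paris] is required to be (e → (t → (s → t))). Paris : (e → (e → s)) cannot yield (e → (t → (s → t))) as functor, so often : ((e → (e → s)) → (e → (t → (s → t)))).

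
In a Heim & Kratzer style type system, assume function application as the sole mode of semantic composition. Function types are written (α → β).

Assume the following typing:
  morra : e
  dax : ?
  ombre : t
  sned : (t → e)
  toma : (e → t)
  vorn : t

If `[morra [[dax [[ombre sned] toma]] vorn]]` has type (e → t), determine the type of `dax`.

[morra [[dax [[ombre sned] toma]] vorn]] must have type (e → t). The sister morra has type e; that is not a function onto (e → t), so [[dax [[ombre sned] toma]] vorn] must be the functor, of type (e → (e → t)).
[[dax [[ombre sned] toma]] vorn] must have type (e → (e → t)). The sister vorn has type t; that is not a function onto (e → (e → t)), so [dax [[ombre sned] toma]] must be the functor, of type (t → (e → (e → t))).
[dax [[ombre sned] toma]] must have type (t → (e → (e → t))). The sister [[ombre sned] toma] has type t; that is not a function onto (t → (e → (e → t))), so dax must be the functor, of type (t → (t → (e → (e → t)))).

(t → (t → (e → (e → t))))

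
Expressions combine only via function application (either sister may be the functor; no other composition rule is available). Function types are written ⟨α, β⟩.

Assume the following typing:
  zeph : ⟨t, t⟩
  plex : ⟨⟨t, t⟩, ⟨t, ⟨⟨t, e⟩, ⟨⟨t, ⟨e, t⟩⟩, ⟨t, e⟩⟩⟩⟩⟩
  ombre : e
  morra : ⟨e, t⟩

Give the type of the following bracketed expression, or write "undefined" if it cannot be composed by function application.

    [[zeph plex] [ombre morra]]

⟨⟨t, e⟩, ⟨⟨t, ⟨e, t⟩⟩, ⟨t, e⟩⟩⟩

[zeph plex]: functor plex : ⟨⟨t, t⟩, ⟨t, ⟨⟨t, e⟩, ⟨⟨t, ⟨e, t⟩⟩, ⟨t, e⟩⟩⟩⟩⟩, argument zeph : ⟨t, t⟩; result ⟨t, ⟨⟨t, e⟩, ⟨⟨t, ⟨e, t⟩⟩, ⟨t, e⟩⟩⟩⟩.
[ombre morra]: functor morra : ⟨e, t⟩, argument ombre : e; result t.
[[zeph plex] [ombre morra]]: functor [zeph plex] : ⟨t, ⟨⟨t, e⟩, ⟨⟨t, ⟨e, t⟩⟩, ⟨t, e⟩⟩⟩⟩, argument [ombre morra] : t; result ⟨⟨t, e⟩, ⟨⟨t, ⟨e, t⟩⟩, ⟨t, e⟩⟩⟩.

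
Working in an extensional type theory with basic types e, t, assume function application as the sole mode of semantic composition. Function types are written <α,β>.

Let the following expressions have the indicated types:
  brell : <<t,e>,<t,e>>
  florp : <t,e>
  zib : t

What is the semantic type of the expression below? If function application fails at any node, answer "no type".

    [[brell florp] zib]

At [brell florp], brell : <<t,e>,<t,e>> takes florp : <t,e>, giving <t,e>.
At [[brell florp] zib], [brell florp] : <t,e> takes zib : t, giving e.

e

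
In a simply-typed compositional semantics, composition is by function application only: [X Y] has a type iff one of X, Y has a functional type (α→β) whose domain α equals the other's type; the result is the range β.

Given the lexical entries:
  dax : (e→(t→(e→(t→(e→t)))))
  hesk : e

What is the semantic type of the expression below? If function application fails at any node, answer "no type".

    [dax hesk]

(t→(e→(t→(e→t))))

[dax hesk] — dax of type (e→(t→(e→(t→(e→t))))) combines with hesk of type e: type (t→(e→(t→(e→t)))).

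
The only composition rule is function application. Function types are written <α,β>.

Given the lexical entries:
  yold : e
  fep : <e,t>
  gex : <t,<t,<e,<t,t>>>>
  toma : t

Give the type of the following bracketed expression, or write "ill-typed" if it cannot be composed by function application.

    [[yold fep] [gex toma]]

<e,<t,t>>

At [yold fep], fep : <e,t> takes yold : e, giving t.
At [gex toma], gex : <t,<t,<e,<t,t>>>> takes toma : t, giving <t,<e,<t,t>>>.
At [[yold fep] [gex toma]], [gex toma] : <t,<e,<t,t>>> takes [yold fep] : t, giving <e,<t,t>>.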